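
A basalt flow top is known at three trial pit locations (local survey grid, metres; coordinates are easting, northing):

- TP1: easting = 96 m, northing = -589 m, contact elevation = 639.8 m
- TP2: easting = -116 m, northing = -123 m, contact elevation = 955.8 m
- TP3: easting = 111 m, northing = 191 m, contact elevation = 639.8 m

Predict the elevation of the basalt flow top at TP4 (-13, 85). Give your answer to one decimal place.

Two edge vectors: TP1→TP2 = (-212, 466, 316), TP1→TP3 = (15, 780, 0).
Normal n = (TP1→TP2) × (TP1→TP3) = (-246480, 4740, -172350).
So ∂z/∂easting = −n_x/n_z = −1.43011 and ∂z/∂northing = −n_y/n_z = 0.02750.
Intercept c from TP1: 639.8 + 137.29 + 16.20 = 793.29.
At (-13, 85): z = 18.6 + 2.3 + 793.29 = 814.2 m.

814.2 m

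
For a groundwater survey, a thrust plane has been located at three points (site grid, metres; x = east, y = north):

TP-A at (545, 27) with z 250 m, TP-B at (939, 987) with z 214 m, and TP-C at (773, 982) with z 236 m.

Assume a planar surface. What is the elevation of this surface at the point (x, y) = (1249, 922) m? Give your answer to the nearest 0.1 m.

Let the plane be z = a·x + b·y + c.
TP-B−TP-A: 394a + 960b = −36;  TP-C−TP-A: 228a + 955b = −14.
Solving gives a = −0.133045, b = 0.017104.
Then c = 250 − a·545 − b·27 = 322.05.
At (1249, 922): z = −166.2 + 15.8 + 322.05 = 171.6 m.

171.6 m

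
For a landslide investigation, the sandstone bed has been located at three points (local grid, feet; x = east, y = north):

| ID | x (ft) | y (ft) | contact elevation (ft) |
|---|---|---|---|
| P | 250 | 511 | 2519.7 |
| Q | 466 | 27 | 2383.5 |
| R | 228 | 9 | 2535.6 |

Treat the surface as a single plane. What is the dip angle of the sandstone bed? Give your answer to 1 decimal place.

Two edge vectors: P→Q = (216, -484, -136.2), P→R = (-22, -502, 15.9).
Normal n = (P→Q) × (P→R) = (-76068, -438, -119080).
So ∂z/∂x = −n_x/n_z = −0.63880 and ∂z/∂y = −n_y/n_z = −0.00368.
Gradient magnitude |∇z| = √(a² + b²) = √(0.40806 + 0.00001) = 0.63881.
True dip = arctan(0.63881) = 32.6°, dipping toward E (azimuth ≈ 090°).

32.6°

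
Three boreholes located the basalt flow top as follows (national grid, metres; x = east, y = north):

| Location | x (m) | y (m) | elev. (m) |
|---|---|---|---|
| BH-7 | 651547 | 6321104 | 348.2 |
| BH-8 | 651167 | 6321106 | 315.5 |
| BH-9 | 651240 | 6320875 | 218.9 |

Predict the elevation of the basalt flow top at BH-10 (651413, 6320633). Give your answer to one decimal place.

Let the plane be z = a·x + b·y + c.
BH-8−BH-7: −380a + 2b = −32.7;  BH-9−BH-7: −307a − 229b = −129.3.
Solving gives a = 0.088400621, b = 0.446117945.
Then c = 348.2 − a·651547 − b·6321104 = −2877206.89.
At (651413, 6320633): z = 57585.3 + 2819747.8 − 2877206.89 = 126.2 m.

126.2 m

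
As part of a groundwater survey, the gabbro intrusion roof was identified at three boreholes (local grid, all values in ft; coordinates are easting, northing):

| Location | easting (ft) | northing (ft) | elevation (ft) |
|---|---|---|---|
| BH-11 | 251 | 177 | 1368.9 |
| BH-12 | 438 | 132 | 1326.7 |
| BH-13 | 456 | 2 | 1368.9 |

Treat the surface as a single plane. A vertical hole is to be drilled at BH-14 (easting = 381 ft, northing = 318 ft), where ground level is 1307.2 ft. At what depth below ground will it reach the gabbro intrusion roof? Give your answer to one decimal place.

31.1 ft

Let the plane be z = a·easting + b·northing + c.
BH-12−BH-11: 187a − 45b = −42.2;  BH-13−BH-11: 205a − 175b = 0.
Solving gives a = −0.31426, b = −0.36813.
Then c = 1368.9 − a·251 − b·177 = 1512.94.
At (381, 318): z_contact = −119.73 − 117.06 + 1512.94 = 1276.14 ft.
Depth below ground = 1307.2 − 1276.14 = 31.1 ft.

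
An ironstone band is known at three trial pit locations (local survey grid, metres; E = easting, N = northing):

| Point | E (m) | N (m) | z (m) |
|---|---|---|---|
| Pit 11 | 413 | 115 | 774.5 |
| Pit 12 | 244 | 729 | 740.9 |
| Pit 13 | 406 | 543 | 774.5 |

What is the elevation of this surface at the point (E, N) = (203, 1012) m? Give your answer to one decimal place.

733.2 m

Two edge vectors: Pit 11→Pit 12 = (-169, 614, -33.6), Pit 11→Pit 13 = (-7, 428, 0).
Normal n = (Pit 11→Pit 12) × (Pit 11→Pit 13) = (14380.8, 235.2, -68034).
So ∂z/∂E = −n_x/n_z = 0.211377 and ∂z/∂N = −n_y/n_z = 0.003457.
Intercept c from Pit 11: 774.5 − 87.30 − 0.40 = 686.80.
At (203, 1012): z = 42.9 + 3.5 + 686.80 = 733.2 m.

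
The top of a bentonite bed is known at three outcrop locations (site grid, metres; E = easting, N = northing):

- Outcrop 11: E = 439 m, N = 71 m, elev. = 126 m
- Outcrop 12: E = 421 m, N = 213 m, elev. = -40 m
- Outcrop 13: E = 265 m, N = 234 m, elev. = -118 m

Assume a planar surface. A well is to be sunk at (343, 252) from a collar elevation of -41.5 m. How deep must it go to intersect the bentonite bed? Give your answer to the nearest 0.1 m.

69.6 m

Let the plane be z = a·E + b·N + c.
Outcrop 12−Outcrop 11: −18a + 142b = −166;  Outcrop 13−Outcrop 11: −174a + 163b = −244.
Solving gives a = 0.34858, b = −1.12483.
Then c = 126 − a·439 − b·71 = 52.84.
At (343, 252): z_contact = 119.56 − 283.46 + 52.84 = -111.06 m.
Depth below ground = -41.5 − (-111.06) = 69.6 m.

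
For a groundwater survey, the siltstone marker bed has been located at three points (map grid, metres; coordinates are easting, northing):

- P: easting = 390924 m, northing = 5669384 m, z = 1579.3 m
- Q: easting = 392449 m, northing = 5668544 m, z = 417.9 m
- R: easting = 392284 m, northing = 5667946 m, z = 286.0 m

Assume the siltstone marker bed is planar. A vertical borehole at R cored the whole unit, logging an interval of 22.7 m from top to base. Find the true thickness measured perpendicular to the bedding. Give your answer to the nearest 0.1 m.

Two edge vectors: P→Q = (1525, -840, -1161.4), P→R = (1360, -1438, -1293.3).
Normal n = (P→Q) × (P→R) = (-583721.2, 392778.5, -1050550).
So ∂z/∂easting = −n_x/n_z = −0.55563 and ∂z/∂northing = −n_y/n_z = 0.37388.
|∇z| = √(a²+b²) = 0.66971, so dip δ = arctan(0.66971) = 33.81°.
True thickness = vertical thickness × cos δ = 22.7 × cos 33.81° = 18.9 m.

18.9 m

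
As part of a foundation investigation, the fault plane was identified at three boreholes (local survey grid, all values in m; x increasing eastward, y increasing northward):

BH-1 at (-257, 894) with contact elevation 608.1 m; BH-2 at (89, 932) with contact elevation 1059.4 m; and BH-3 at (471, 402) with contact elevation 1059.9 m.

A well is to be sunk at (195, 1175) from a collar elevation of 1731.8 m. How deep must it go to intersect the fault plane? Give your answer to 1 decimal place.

Two edge vectors: BH-1→BH-2 = (346, 38, 451.3), BH-1→BH-3 = (728, -492, 451.8).
Normal n = (BH-1→BH-2) × (BH-1→BH-3) = (239208, 172223.6, -197896).
So ∂z/∂x = −n_x/n_z = 1.208756 and ∂z/∂y = −n_y/n_z = 0.870273.
Intercept c from BH-1: 608.1 + 310.65 − 778.02 = 140.73.
At (195, 1175): z_contact = 235.71 + 1022.57 + 140.73 = 1399.00 m.
Depth below ground = 1731.8 − 1399.00 = 332.8 m.

332.8 m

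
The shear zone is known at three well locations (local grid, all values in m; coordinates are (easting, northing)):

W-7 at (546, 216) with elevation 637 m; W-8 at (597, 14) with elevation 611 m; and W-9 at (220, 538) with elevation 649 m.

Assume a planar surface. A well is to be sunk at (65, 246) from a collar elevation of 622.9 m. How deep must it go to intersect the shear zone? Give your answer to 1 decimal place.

39.0 m

Two edge vectors: W-7→W-8 = (51, -202, -26), W-7→W-9 = (-326, 322, 12).
Normal n = (W-7→W-8) × (W-7→W-9) = (5948, 7864, -49430).
So ∂z/∂E = −n_x/n_z = 0.12033 and ∂z/∂N = −n_y/n_z = 0.15909.
Intercept c from W-7: 637 − 65.70 − 34.36 = 536.93.
At (65, 246): z_contact = 7.82 + 39.14 + 536.93 = 583.89 m.
Depth below ground = 622.9 − 583.89 = 39.0 m.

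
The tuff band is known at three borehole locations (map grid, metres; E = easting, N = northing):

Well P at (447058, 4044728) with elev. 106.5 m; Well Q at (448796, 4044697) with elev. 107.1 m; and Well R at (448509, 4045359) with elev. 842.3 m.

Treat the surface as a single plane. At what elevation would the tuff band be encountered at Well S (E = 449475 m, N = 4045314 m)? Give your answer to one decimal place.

Two edge vectors: Well P→Well Q = (1738, -31, 0.6), Well P→Well R = (1451, 631, 735.8).
Normal n = (Well P→Well Q) × (Well P→Well R) = (-23188.4, -1277949.8, 1141659).
So ∂z/∂E = −n_x/n_z = 0.020311144 and ∂z/∂N = −n_y/n_z = 1.119379605.
Intercept c from Well P: 106.5 − 9080.26 − 4527586.03 = −4536559.79.
At (449475, 4045314): z = 9129.4 + 4528242.0 − 4536559.79 = 811.5 m.

811.5 m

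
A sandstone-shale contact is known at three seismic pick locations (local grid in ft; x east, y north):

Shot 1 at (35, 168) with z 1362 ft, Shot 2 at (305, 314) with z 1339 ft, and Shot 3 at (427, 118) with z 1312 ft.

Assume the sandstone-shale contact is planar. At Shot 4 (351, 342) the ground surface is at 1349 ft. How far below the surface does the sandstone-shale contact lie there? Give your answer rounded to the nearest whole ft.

Let the plane be z = a·x + b·y + c.
Shot 2−Shot 1: 270a + 146b = −23;  Shot 3−Shot 1: 392a − 50b = −50.
Solving gives a = −0.11947, b = 0.06339.
Then c = 1362 − a·35 − b·168 = 1355.53.
At (351, 342): z_contact = −41.9 + 21.7 + 1355.53 = 1335.3 ft.
Depth below ground = 1349 − 1335.3 = 14 ft.

14 ft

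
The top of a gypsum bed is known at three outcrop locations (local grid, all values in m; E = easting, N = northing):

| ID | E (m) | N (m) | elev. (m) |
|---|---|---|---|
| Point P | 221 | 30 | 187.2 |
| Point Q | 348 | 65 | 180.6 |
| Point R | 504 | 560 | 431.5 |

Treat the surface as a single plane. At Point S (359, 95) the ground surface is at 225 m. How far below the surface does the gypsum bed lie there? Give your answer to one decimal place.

Let the plane be z = a·E + b·N + c.
Point Q−Point P: 127a + 35b = −6.6;  Point R−Point P: 283a + 530b = 244.3.
Solving gives a = −0.20989, b = 0.57301.
Then c = 187.2 − a·221 − b·30 = 216.39.
At (359, 95): z_contact = −75.35 + 54.44 + 216.39 = 195.48 m.
Depth below ground = 225 − 195.48 = 29.5 m.

29.5 m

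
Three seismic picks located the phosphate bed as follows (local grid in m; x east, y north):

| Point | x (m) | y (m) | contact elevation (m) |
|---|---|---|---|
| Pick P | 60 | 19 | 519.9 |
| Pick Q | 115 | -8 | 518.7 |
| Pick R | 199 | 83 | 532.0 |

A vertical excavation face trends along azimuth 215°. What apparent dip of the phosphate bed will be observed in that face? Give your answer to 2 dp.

6.47°

Let the plane be z = a·x + b·y + c.
Pick Q−Pick P: 55a − 27b = −1.2;  Pick R−Pick P: 139a + 64b = 12.1.
Solving gives a = 0.03436, b = 0.11444.
Unit vector along 215° is (sin 215°, cos 215°) = (-0.5736, -0.8192).
Slope in that direction = a·(-0.5736) + b·(-0.8192) = −0.11345.
Apparent dip = arctan|0.11345| = 6.47° (true dip is 6.8°, so apparent ≤ true as expected).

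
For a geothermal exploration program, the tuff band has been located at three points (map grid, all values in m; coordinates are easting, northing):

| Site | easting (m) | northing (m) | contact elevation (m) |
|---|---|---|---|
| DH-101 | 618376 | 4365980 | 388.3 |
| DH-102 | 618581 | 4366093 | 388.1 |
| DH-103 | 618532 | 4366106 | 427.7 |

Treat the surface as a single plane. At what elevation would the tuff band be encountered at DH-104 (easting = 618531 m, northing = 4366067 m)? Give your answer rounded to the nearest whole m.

390 m

Two edge vectors: DH-101→DH-102 = (205, 113, -0.2), DH-101→DH-103 = (156, 126, 39.4).
Normal n = (DH-101→DH-102) × (DH-101→DH-103) = (4477.4, -8108.2, 8202).
So ∂z/∂easting = −n_x/n_z = −0.54589125 and ∂z/∂northing = −n_y/n_z = 0.98856376.
Intercept c from DH-101: 388.3 + 337566.05 − 4316049.63 = −3978095.28.
At (618531, 4366067): z = −337650.7 + 4316135.6 − 3978095.28 = 389.7 m.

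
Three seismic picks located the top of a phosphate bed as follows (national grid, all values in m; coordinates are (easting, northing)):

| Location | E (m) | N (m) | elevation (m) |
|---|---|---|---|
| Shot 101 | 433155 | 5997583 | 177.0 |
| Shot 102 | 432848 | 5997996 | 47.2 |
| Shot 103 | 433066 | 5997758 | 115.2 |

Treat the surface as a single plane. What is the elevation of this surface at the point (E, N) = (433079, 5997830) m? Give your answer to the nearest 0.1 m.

Let the plane be z = a·E + b·N + c.
Shot 102−Shot 101: −307a + 413b = −129.8;  Shot 103−Shot 101: −89a + 175b = −61.8.
Solving gives a = −0.165511551, b = −0.437317303.
Then c = 177 − a·433155 − b·5997583 = 2694715.98.
At (433079, 5997830): z = −71679.6 − 2622954.8 + 2694715.98 = 81.6 m.

81.6 m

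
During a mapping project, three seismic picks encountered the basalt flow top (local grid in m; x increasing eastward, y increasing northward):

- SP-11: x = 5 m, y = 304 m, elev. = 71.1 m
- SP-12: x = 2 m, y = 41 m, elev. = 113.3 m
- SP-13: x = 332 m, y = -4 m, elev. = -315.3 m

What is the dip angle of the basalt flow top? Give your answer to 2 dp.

Let the plane be z = a·x + b·y + c.
SP-12−SP-11: −3a − 263b = 42.2;  SP-13−SP-11: 327a − 308b = −386.4.
Solving gives a = −1.31862, b = −0.14542.
Gradient magnitude |∇z| = √(a² + b²) = √(1.73875 + 0.02115) = 1.32661.
True dip = arctan(1.32661) = 52.99°, dipping toward E (azimuth ≈ 084°).

52.99°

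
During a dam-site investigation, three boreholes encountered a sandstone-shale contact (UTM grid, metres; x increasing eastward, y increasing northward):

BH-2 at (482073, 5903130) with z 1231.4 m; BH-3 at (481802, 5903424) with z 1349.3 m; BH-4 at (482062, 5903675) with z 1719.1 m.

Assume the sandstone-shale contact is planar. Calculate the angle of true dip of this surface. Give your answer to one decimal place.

46.6°

Let the plane be z = a·x + b·y + c.
BH-3−BH-2: −271a + 294b = 117.9;  BH-4−BH-2: −11a + 545b = 487.7.
Solving gives a = 0.54775, b = 0.90592.
Gradient magnitude |∇z| = √(a² + b²) = √(0.30003 + 0.82069) = 1.05864.
True dip = arctan(1.05864) = 46.6°, dipping toward SSW (azimuth ≈ 211°).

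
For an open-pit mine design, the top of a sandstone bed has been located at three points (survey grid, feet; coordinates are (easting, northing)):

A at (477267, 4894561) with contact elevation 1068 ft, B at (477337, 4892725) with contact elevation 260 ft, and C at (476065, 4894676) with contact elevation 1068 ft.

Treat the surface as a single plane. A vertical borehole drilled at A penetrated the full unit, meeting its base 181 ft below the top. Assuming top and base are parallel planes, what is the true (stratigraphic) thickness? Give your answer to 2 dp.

165.44 ft

Two edge vectors: A→B = (70, -1836, -808), A→C = (-1202, 115, 0).
Normal n = (A→B) × (A→C) = (92920, 971216, -2198822).
So ∂z/∂E = −n_x/n_z = 0.04226 and ∂z/∂N = −n_y/n_z = 0.44170.
|∇z| = √(a²+b²) = 0.44372, so dip δ = arctan(0.44372) = 23.93°.
True thickness = vertical thickness × cos δ = 181 × cos 23.93° = 165.44 ft.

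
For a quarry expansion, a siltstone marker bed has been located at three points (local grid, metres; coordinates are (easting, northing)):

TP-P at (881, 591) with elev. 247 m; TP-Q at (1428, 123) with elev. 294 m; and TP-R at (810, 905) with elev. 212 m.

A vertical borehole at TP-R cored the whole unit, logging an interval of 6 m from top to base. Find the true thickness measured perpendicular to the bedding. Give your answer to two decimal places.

5.96 m

Let the plane be z = a·E + b·N + c.
TP-Q−TP-P: 547a − 468b = 47;  TP-R−TP-P: −71a + 314b = −35.
Solving gives a = −0.01171, b = −0.11411.
|∇z| = √(a²+b²) = 0.11471, so dip δ = arctan(0.11471) = 6.54°.
True thickness = vertical thickness × cos δ = 6 × cos 6.54° = 5.96 m.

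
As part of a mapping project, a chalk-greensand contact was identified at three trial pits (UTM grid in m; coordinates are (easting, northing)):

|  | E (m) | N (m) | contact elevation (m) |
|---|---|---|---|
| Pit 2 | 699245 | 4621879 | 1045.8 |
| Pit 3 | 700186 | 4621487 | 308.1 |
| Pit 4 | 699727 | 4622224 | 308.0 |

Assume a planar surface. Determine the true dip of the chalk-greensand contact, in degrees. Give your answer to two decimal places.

51.28°

Two edge vectors: Pit 2→Pit 3 = (941, -392, -737.7), Pit 2→Pit 4 = (482, 345, -737.8).
Normal n = (Pit 2→Pit 3) × (Pit 2→Pit 4) = (543724.1, 338698.4, 513589).
So ∂z/∂E = −n_x/n_z = −1.05868 and ∂z/∂N = −n_y/n_z = −0.65947.
Gradient magnitude |∇z| = √(a² + b²) = √(1.12079 + 0.43491) = 1.24728.
True dip = arctan(1.24728) = 51.28°, dipping toward ENE (azimuth ≈ 058°).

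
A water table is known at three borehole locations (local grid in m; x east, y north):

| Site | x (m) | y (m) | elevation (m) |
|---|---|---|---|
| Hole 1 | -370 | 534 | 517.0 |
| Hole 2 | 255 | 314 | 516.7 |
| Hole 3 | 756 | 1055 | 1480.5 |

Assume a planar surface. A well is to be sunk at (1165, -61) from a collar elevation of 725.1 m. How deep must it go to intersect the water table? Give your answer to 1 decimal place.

Two edge vectors: Hole 1→Hole 2 = (625, -220, -0.3), Hole 1→Hole 3 = (1126, 521, 963.5).
Normal n = (Hole 1→Hole 2) × (Hole 1→Hole 3) = (-211813.7, -602525.3, 573345).
So ∂z/∂x = −n_x/n_z = 0.369435 and ∂z/∂y = −n_y/n_z = 1.050895.
Intercept c from Hole 1: 517 + 136.69 − 561.18 = 92.51.
At (1165, -61): z_contact = 430.39 − 64.10 + 92.51 = 458.80 m.
Depth below ground = 725.1 − 458.80 = 266.3 m.

266.3 m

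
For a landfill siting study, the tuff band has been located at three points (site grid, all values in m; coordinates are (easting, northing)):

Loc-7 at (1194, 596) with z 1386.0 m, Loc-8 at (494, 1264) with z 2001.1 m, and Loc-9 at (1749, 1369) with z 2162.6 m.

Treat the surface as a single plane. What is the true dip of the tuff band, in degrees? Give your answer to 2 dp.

44.18°

Let the plane be z = a·E + b·N + c.
Loc-8−Loc-7: −700a + 668b = 615.1;  Loc-9−Loc-7: 555a + 773b = 776.6.
Solving gives a = 0.04748, b = 0.97057.
Gradient magnitude |∇z| = √(a² + b²) = √(0.00225 + 0.94200) = 0.97173.
True dip = arctan(0.97173) = 44.18°, dipping toward S (azimuth ≈ 183°).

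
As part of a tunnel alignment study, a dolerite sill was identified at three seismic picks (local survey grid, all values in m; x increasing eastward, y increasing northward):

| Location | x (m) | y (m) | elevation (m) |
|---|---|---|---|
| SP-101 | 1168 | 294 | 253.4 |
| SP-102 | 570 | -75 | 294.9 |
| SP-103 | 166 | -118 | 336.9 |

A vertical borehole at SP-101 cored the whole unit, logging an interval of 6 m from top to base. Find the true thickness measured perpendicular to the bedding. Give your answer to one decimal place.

Let the plane be z = a·x + b·y + c.
SP-102−SP-101: −598a − 369b = 41.5;  SP-103−SP-101: −1002a − 412b = 83.5.
Solving gives a = −0.11116, b = 0.06769.
|∇z| = √(a²+b²) = 0.13015, so dip δ = arctan(0.13015) = 7.42°.
True thickness = vertical thickness × cos δ = 6 × cos 7.42° = 5.9 m.

5.9 m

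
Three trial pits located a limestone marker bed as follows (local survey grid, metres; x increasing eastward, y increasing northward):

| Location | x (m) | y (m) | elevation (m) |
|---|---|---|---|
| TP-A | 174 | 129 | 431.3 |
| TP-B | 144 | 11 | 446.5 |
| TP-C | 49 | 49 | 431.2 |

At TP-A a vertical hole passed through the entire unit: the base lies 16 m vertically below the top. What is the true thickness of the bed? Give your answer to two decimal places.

15.74 m

Let the plane be z = a·x + b·y + c.
TP-B−TP-A: −30a − 118b = 15.2;  TP-C−TP-A: −125a − 80b = −0.1.
Solving gives a = 0.09942, b = −0.15409.
|∇z| = √(a²+b²) = 0.18338, so dip δ = arctan(0.18338) = 10.39°.
True thickness = vertical thickness × cos δ = 16 × cos 10.39° = 15.74 m.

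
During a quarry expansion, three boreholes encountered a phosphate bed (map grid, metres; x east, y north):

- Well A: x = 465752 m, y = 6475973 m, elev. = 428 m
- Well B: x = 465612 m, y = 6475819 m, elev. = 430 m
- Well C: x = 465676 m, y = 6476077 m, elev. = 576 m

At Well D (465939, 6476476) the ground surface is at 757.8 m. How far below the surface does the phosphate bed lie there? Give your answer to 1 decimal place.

Two edge vectors: Well A→Well B = (-140, -154, 2), Well A→Well C = (-76, 104, 148).
Normal n = (Well A→Well B) × (Well A→Well C) = (-23000, 20568, -26264).
So ∂z/∂x = −n_x/n_z = −0.875723424 and ∂z/∂y = −n_y/n_z = 0.783125190.
Intercept c from Well A: 428 + 407869.94 − 5071497.59 = −4663199.65.
At (465939, 6476476): z_contact = −408033.70 + 5071891.50 − 4663199.65 = 658.15 m.
Depth below ground = 757.8 − 658.15 = 99.6 m.

99.6 m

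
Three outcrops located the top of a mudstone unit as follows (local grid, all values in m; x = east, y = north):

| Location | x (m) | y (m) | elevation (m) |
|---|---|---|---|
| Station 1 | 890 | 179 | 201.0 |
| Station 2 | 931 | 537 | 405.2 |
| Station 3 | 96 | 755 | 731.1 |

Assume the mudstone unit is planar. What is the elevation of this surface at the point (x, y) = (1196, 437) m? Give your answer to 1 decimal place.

283.4 m

Two edge vectors: Station 1→Station 2 = (41, 358, 204.2), Station 1→Station 3 = (-794, 576, 530.1).
Normal n = (Station 1→Station 2) × (Station 1→Station 3) = (72156.6, -183868.9, 307868).
So ∂z/∂x = −n_x/n_z = −0.234375 and ∂z/∂y = −n_y/n_z = 0.597233.
Intercept c from Station 1: 201 + 208.59 − 106.90 = 302.69.
At (1196, 437): z = −280.3 + 261.0 + 302.69 = 283.4 m.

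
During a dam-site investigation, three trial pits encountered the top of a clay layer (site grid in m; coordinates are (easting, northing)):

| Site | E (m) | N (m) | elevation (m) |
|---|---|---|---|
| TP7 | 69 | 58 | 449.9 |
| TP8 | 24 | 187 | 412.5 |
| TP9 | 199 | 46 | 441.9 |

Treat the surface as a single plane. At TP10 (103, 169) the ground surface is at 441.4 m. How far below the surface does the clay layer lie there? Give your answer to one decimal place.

30.3 m

Let the plane be z = a·E + b·N + c.
TP8−TP7: −45a + 129b = −37.4;  TP9−TP7: 130a − 12b = −8.
Solving gives a = −0.09124, b = −0.32175.
Then c = 449.9 − a·69 − b·58 = 474.86.
At (103, 169): z_contact = −9.40 − 54.38 + 474.86 = 411.08 m.
Depth below ground = 441.4 − 411.08 = 30.3 m.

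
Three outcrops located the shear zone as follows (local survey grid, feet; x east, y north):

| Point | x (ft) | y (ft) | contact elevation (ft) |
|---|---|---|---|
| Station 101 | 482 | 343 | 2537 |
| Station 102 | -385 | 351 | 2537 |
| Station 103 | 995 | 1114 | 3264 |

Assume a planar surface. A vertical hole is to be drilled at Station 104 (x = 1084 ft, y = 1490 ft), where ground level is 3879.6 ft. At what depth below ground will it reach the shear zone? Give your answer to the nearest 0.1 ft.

262.5 ft

Let the plane be z = a·x + b·y + c.
Station 102−Station 101: −867a + 8b = 0;  Station 103−Station 101: 513a + 771b = 727.
Solving gives a = 0.008648, b = 0.937177.
Then c = 2537 − a·482 − b·343 = 2211.38.
At (1084, 1490): z_contact = 9.37 + 1396.39 + 2211.38 = 3617.15 ft.
Depth below ground = 3879.6 − 3617.15 = 262.5 ft.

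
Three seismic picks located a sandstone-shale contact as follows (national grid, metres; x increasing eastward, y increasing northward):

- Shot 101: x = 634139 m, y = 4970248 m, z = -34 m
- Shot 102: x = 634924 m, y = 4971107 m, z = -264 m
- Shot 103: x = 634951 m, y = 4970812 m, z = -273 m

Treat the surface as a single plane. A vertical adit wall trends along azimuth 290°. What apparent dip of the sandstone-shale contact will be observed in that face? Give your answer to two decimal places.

Two edge vectors: Shot 101→Shot 102 = (785, 859, -230), Shot 101→Shot 103 = (812, 564, -239).
Normal n = (Shot 101→Shot 102) × (Shot 101→Shot 103) = (-75581, 855, -254768).
So ∂z/∂x = −n_x/n_z = −0.29667 and ∂z/∂y = −n_y/n_z = 0.00336.
Unit vector along 290° is (sin 290°, cos 290°) = (-0.9397, 0.3420).
Slope in that direction = a·(-0.9397) + b·(0.3420) = 0.27992.
Apparent dip = arctan|0.27992| = 15.64° (true dip is 16.5°, so apparent ≤ true as expected).

15.64°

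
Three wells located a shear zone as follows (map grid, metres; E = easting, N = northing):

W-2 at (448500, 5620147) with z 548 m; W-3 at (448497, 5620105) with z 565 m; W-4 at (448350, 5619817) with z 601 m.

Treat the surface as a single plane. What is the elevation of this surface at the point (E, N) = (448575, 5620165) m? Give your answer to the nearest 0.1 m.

Two edge vectors: W-2→W-3 = (-3, -42, 17), W-2→W-4 = (-150, -330, 53).
Normal n = (W-2→W-3) × (W-2→W-4) = (3384, -2391, -5310).
So ∂z/∂E = −n_x/n_z = 0.637288136 and ∂z/∂N = −n_y/n_z = −0.450282486.
Intercept c from W-2: 548 − 285823.73 + 2530653.76 = 2245378.03.
At (448575, 5620165): z = 285871.5 − 2530661.9 + 2245378.03 = 587.7 m.

587.7 m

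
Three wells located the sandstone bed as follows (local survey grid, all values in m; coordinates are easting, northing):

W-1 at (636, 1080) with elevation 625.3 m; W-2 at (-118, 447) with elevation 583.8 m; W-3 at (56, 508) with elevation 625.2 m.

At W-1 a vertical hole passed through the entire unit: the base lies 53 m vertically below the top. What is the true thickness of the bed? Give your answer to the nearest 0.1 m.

Two edge vectors: W-1→W-2 = (-754, -633, -41.5), W-1→W-3 = (-580, -572, -0.1).
Normal n = (W-1→W-2) × (W-1→W-3) = (-23674.7, 23994.6, 64148).
So ∂z/∂easting = −n_x/n_z = 0.36906 and ∂z/∂northing = −n_y/n_z = −0.37405.
|∇z| = √(a²+b²) = 0.52547, so dip δ = arctan(0.52547) = 27.72°.
True thickness = vertical thickness × cos δ = 53 × cos 27.72° = 46.9 m.

46.9 m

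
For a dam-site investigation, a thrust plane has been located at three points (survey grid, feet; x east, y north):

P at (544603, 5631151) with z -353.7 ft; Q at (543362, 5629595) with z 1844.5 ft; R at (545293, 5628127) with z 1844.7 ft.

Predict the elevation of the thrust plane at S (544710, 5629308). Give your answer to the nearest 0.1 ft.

Let the plane be z = a·x + b·y + c.
Q−P: −1241a − 1556b = 2198.2;  R−P: 690a − 3024b = 2198.4.
Solving gives a = −0.668537700, b = −0.879527451.
Then c = -353.7 − a·544603 − b·5631151 = 5316485.82.
At (544710, 5629308): z = −364159.2 − 4951130.9 + 5316485.82 = 1195.7 ft.

1195.7 ft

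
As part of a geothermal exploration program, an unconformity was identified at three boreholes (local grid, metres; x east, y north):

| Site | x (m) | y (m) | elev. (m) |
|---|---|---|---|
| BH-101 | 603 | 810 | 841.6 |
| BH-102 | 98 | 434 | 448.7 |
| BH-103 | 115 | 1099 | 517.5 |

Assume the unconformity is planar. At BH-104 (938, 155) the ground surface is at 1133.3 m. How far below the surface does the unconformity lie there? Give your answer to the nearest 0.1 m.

Two edge vectors: BH-101→BH-102 = (-505, -376, -392.9), BH-101→BH-103 = (-488, 289, -324.1).
Normal n = (BH-101→BH-102) × (BH-101→BH-103) = (235409.7, 28064.7, -329433).
So ∂z/∂x = −n_x/n_z = 0.714591 and ∂z/∂y = −n_y/n_z = 0.085191.
Intercept c from BH-101: 841.6 − 430.90 − 69.00 = 341.70.
At (938, 155): z_contact = 670.29 + 13.20 + 341.70 = 1025.19 m.
Depth below ground = 1133.3 − 1025.19 = 108.1 m.

108.1 m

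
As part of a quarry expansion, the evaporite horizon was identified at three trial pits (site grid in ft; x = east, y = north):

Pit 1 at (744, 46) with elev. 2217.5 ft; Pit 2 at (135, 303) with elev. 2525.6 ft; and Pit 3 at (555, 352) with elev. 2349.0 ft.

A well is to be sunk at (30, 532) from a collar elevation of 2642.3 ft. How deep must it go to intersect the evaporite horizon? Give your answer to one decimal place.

Let the plane be z = a·x + b·y + c.
Pit 2−Pit 1: −609a + 257b = 308.1;  Pit 3−Pit 1: −189a + 306b = 131.5.
Solving gives a = −0.43898, b = 0.15860.
Then c = 2217.5 − a·744 − b·46 = 2536.81.
At (30, 532): z_contact = −13.17 + 84.38 + 2536.81 = 2608.01 ft.
Depth below ground = 2642.3 − 2608.01 = 34.3 ft.

34.3 ft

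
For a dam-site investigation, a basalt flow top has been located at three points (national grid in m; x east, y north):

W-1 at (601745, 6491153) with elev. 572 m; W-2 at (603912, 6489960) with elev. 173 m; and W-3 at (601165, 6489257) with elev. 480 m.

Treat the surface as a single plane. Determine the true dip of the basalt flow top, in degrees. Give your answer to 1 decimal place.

9.2°

Two edge vectors: W-1→W-2 = (2167, -1193, -399), W-1→W-3 = (-580, -1896, -92).
Normal n = (W-1→W-2) × (W-1→W-3) = (-646748, 430784, -4800572).
So ∂z/∂x = −n_x/n_z = −0.13472 and ∂z/∂y = −n_y/n_z = 0.08974.
Gradient magnitude |∇z| = √(a² + b²) = √(0.01815 + 0.00805) = 0.16187.
True dip = arctan(0.16187) = 9.2°, dipping toward ESE (azimuth ≈ 124°).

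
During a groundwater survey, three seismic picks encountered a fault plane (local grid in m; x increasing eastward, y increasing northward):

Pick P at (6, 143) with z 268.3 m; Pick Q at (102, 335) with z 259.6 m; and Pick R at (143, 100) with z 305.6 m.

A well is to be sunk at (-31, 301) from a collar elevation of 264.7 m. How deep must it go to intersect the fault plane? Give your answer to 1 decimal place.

29.4 m

Let the plane be z = a·x + b·y + c.
Pick Q−Pick P: 96a + 192b = −8.7;  Pick R−Pick P: 137a − 43b = 37.3.
Solving gives a = 0.22304, b = −0.15683.
Then c = 268.3 − a·6 − b·143 = 289.39.
At (-31, 301): z_contact = −6.91 − 47.21 + 289.39 = 235.27 m.
Depth below ground = 264.7 − 235.27 = 29.4 m.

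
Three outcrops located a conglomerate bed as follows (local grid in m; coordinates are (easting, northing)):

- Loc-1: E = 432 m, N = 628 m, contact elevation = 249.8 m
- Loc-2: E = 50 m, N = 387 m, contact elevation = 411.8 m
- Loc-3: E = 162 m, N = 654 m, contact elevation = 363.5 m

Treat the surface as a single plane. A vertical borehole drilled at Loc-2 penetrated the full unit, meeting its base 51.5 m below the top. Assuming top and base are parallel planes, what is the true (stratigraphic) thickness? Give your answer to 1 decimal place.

47.5 m

Two edge vectors: Loc-1→Loc-2 = (-382, -241, 162), Loc-1→Loc-3 = (-270, 26, 113.7).
Normal n = (Loc-1→Loc-2) × (Loc-1→Loc-3) = (-31613.7, -306.6, -75002).
So ∂z/∂E = −n_x/n_z = −0.42150 and ∂z/∂N = −n_y/n_z = −0.00409.
|∇z| = √(a²+b²) = 0.42152, so dip δ = arctan(0.42152) = 22.86°.
True thickness = vertical thickness × cos δ = 51.5 × cos 22.86° = 47.5 m.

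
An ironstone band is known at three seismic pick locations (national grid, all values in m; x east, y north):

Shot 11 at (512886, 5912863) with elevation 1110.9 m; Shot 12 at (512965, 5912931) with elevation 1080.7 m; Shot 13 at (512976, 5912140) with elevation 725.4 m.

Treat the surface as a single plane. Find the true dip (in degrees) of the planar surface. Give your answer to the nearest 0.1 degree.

41.3°

Two edge vectors: Shot 11→Shot 12 = (79, 68, -30.2), Shot 11→Shot 13 = (90, -723, -385.5).
Normal n = (Shot 11→Shot 12) × (Shot 11→Shot 13) = (-48048.6, 27736.5, -63237).
So ∂z/∂x = −n_x/n_z = −0.75982 and ∂z/∂y = −n_y/n_z = 0.43861.
Gradient magnitude |∇z| = √(a² + b²) = √(0.57732 + 0.19238) = 0.87733.
True dip = arctan(0.87733) = 41.3°, dipping toward ESE (azimuth ≈ 120°).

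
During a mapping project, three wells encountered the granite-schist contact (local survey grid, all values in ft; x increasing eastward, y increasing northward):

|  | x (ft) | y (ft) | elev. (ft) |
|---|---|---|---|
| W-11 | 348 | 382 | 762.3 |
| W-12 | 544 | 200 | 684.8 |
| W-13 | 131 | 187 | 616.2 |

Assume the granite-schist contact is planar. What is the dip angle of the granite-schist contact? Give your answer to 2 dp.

Let the plane be z = a·x + b·y + c.
W-12−W-11: 196a − 182b = −77.5;  W-13−W-11: −217a − 195b = −146.1.
Solving gives a = 0.14769, b = 0.58488.
Gradient magnitude |∇z| = √(a² + b²) = √(0.02181 + 0.34208) = 0.60324.
True dip = arctan(0.60324) = 31.10°, dipping toward SSW (azimuth ≈ 194°).

31.10°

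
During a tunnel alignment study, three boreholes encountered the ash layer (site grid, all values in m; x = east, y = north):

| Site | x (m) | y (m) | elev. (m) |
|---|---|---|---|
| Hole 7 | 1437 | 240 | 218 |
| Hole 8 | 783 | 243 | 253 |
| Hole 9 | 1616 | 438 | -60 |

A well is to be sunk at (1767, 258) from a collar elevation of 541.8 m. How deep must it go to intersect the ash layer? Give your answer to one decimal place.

367.8 m

Let the plane be z = a·x + b·y + c.
Hole 8−Hole 7: −654a + 3b = 35;  Hole 9−Hole 7: 179a + 198b = −278.
Solving gives a = −0.059710, b = −1.350060.
Then c = 218 − a·1437 − b·240 = 627.82.
At (1767, 258): z_contact = −105.51 − 348.32 + 627.82 = 173.99 m.
Depth below ground = 541.8 − 173.99 = 367.8 m.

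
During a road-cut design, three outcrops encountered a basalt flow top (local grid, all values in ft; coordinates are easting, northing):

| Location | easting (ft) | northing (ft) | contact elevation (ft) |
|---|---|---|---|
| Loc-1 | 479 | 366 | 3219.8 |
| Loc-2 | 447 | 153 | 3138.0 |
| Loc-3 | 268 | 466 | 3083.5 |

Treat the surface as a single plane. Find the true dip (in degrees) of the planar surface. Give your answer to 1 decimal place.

39.3°

Let the plane be z = a·easting + b·northing + c.
Loc-2−Loc-1: −32a − 213b = −81.8;  Loc-3−Loc-1: −211a + 100b = −136.3.
Solving gives a = 0.77295, b = 0.26791.
Gradient magnitude |∇z| = √(a² + b²) = √(0.59744 + 0.07178) = 0.81806.
True dip = arctan(0.81806) = 39.3°, dipping toward WSW (azimuth ≈ 251°).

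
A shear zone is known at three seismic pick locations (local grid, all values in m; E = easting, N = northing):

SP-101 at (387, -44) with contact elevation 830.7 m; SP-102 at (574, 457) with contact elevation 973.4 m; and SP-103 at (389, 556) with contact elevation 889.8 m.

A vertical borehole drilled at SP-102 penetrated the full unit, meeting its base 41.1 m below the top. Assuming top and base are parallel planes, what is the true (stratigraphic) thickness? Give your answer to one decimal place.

Let the plane be z = a·E + b·N + c.
SP-102−SP-101: 187a + 501b = 142.7;  SP-103−SP-101: 2a + 600b = 59.1.
Solving gives a = 0.50370, b = 0.09682.
|∇z| = √(a²+b²) = 0.51293, so dip δ = arctan(0.51293) = 27.15°.
True thickness = vertical thickness × cos δ = 41.1 × cos 27.15° = 36.6 m.

36.6 m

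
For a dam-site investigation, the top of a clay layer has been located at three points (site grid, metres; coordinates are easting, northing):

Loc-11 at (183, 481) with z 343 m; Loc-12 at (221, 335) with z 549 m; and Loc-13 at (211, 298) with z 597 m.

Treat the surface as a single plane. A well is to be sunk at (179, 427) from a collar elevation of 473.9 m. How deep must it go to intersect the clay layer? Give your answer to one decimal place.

Two edge vectors: Loc-11→Loc-12 = (38, -146, 206), Loc-11→Loc-13 = (28, -183, 254).
Normal n = (Loc-11→Loc-12) × (Loc-11→Loc-13) = (614, -3884, -2866).
So ∂z/∂easting = −n_x/n_z = 0.21424 and ∂z/∂northing = −n_y/n_z = −1.35520.
Intercept c from Loc-11: 343 − 39.21 + 651.85 = 955.65.
At (179, 427): z_contact = 38.35 − 578.67 + 955.65 = 415.32 m.
Depth below ground = 473.9 − 415.32 = 58.6 m.

58.6 m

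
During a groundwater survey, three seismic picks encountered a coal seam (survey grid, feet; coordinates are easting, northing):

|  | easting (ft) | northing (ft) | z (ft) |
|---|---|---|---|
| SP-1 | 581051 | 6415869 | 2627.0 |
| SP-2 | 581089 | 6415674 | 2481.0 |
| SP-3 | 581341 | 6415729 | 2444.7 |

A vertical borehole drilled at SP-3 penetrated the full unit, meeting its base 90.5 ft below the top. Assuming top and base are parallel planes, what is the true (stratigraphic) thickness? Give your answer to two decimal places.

Two edge vectors: SP-1→SP-2 = (38, -195, -146), SP-1→SP-3 = (290, -140, -182.3).
Normal n = (SP-1→SP-2) × (SP-1→SP-3) = (15108.5, -35412.6, 51230).
So ∂z/∂easting = −n_x/n_z = −0.29492 and ∂z/∂northing = −n_y/n_z = 0.69125.
|∇z| = √(a²+b²) = 0.75153, so dip δ = arctan(0.75153) = 36.93°.
True thickness = vertical thickness × cos δ = 90.5 × cos 36.93° = 72.35 ft.

72.35 ft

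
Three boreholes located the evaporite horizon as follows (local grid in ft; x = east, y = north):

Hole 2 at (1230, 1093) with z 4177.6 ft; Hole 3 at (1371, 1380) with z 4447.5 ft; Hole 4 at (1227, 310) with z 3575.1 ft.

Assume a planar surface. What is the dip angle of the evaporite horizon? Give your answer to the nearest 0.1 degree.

40.2°

Two edge vectors: Hole 2→Hole 3 = (141, 287, 269.9), Hole 2→Hole 4 = (-3, -783, -602.5).
Normal n = (Hole 2→Hole 3) × (Hole 2→Hole 4) = (38414.2, 84142.8, -109542).
So ∂z/∂x = −n_x/n_z = 0.35068 and ∂z/∂y = −n_y/n_z = 0.76813.
Gradient magnitude |∇z| = √(a² + b²) = √(0.12298 + 0.59003) = 0.84440.
True dip = arctan(0.84440) = 40.2°, dipping toward SSW (azimuth ≈ 205°).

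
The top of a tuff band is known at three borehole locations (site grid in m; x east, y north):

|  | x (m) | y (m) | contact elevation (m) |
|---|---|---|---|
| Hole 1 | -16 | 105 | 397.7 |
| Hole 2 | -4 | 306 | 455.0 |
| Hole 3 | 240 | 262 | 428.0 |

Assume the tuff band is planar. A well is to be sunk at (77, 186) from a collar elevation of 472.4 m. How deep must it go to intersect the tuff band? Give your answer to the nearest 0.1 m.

56.8 m

Let the plane be z = a·x + b·y + c.
Hole 2−Hole 1: 12a + 201b = 57.3;  Hole 3−Hole 1: 256a + 157b = 30.3.
Solving gives a = −0.05862, b = 0.28857.
Then c = 397.7 − a·-16 − b·105 = 366.46.
At (77, 186): z_contact = −4.51 + 53.67 + 366.46 = 415.62 m.
Depth below ground = 472.4 − 415.62 = 56.8 m.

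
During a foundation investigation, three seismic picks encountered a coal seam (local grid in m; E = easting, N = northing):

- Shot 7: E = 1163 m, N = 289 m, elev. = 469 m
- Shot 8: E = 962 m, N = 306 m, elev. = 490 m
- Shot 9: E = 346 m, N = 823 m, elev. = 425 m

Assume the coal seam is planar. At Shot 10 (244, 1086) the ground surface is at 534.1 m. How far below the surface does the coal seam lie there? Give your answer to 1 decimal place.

169.2 m

Two edge vectors: Shot 7→Shot 8 = (-201, 17, 21), Shot 7→Shot 9 = (-817, 534, -44).
Normal n = (Shot 7→Shot 8) × (Shot 7→Shot 9) = (-11962, -26001, -93445).
So ∂z/∂E = −n_x/n_z = −0.128011 and ∂z/∂N = −n_y/n_z = −0.278249.
Intercept c from Shot 7: 469 + 148.88 + 80.41 = 698.29.
At (244, 1086): z_contact = −31.23 − 302.18 + 698.29 = 364.88 m.
Depth below ground = 534.1 − 364.88 = 169.2 m.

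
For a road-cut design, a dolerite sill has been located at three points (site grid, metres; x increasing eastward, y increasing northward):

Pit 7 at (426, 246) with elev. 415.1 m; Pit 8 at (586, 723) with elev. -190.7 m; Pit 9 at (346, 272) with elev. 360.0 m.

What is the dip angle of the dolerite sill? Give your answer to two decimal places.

54.00°

Let the plane be z = a·x + b·y + c.
Pit 8−Pit 7: 160a + 477b = −605.8;  Pit 9−Pit 7: −80a + 26b = −55.1.
Solving gives a = 0.24886, b = −1.35350.
Gradient magnitude |∇z| = √(a² + b²) = √(0.06193 + 1.83195) = 1.37619.
True dip = arctan(1.37619) = 54.00°, dipping toward N (azimuth ≈ 350°).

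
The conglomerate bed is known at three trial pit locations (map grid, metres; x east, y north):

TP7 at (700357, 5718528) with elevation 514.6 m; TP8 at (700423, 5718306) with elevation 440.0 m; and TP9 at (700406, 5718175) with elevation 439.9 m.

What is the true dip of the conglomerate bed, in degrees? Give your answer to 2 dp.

Let the plane be z = a·x + b·y + c.
TP8−TP7: 66a − 222b = −74.6;  TP9−TP7: 49a − 353b = −74.7.
Solving gives a = −0.78506, b = 0.10264.
Gradient magnitude |∇z| = √(a² + b²) = √(0.61631 + 0.01054) = 0.79174.
True dip = arctan(0.79174) = 38.37°, dipping toward E (azimuth ≈ 097°).

38.37°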